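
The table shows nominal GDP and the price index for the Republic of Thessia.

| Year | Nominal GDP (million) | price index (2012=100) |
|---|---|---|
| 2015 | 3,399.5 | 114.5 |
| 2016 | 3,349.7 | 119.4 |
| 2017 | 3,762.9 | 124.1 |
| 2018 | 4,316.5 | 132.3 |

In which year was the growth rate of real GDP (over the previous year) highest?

2016: real = 3349.7/1.194 = 2805.44; growth vs 2015 (2969.00) = -5.51%.
2017: real = 3762.9/1.241 = 3032.15; growth vs 2016 (2805.44) = 8.08%.
2018: real = 4316.5/1.323 = 3262.66; growth vs 2017 (3032.15) = 7.60%.

2017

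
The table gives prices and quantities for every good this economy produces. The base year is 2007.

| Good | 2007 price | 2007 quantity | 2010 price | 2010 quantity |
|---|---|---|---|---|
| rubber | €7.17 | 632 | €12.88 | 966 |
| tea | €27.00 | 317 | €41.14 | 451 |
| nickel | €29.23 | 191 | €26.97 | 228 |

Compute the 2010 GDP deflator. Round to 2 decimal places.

144.16

Nominal GDP 2010 = 12.88·966 + 41.14·451 + 26.97·228 = 37145.38.
Real GDP 2010 (at 2007 prices) = 7.17·966 + 27.00·451 + 29.23·228 = 25767.66.
Deflator = Nominal/Real × 100 = 37145.38/25767.66 × 100 = 144.155.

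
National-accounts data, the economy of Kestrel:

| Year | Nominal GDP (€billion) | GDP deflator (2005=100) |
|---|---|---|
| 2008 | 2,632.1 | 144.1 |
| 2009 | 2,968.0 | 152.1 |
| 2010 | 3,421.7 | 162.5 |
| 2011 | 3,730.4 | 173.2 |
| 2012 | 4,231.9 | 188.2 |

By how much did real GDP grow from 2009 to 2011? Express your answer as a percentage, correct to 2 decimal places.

10.38%

Real GDP 2009 = 2968.0/1.521 = 1951.35.
Real GDP 2011 = 3730.4/1.732 = 2153.81.
Change = 2153.81/1951.35 − 1 = 0.1038.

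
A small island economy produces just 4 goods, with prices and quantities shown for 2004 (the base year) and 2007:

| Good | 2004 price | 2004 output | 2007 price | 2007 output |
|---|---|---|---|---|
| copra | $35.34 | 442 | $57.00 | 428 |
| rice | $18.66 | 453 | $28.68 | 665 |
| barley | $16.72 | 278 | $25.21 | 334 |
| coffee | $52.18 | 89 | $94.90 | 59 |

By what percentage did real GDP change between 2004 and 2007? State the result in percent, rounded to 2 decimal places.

Real GDP 2004 = Nominal GDP 2004 = 35.34·442 + 18.66·453 + 16.72·278 + 52.18·89 = 33365.44.
Real GDP 2007 (at 2004 prices) = 35.34·428 + 18.66·665 + 16.72·334 + 52.18·59 = 36197.52.
Real growth = 36197.52/33365.44 − 1 = 0.0849.

8.49%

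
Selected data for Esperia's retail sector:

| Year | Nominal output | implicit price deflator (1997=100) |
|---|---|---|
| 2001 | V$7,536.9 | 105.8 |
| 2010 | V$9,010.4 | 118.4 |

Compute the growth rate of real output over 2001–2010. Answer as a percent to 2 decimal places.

6.83%

Deflate each year: 2001 → 7536.9/1.058 = 7123.72; 2010 → 9010.4/1.184 = 7610.14.
So real output changed by 7610.14/7123.72 − 1 = 0.0683, i.e. 6.83%.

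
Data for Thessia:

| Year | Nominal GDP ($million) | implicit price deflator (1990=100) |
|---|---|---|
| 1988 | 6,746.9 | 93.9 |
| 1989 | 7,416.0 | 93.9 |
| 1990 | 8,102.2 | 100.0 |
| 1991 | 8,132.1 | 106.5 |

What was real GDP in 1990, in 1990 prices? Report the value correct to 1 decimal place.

Real GDP 1990 = 8102.2 / 1.000 = 8102.20.

$8,102.2 million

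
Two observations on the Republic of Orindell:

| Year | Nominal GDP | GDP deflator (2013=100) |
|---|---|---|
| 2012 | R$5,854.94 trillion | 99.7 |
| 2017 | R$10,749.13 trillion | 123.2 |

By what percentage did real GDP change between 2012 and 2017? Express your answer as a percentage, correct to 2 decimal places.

Real GDP 2012 = 5854.94 / 0.997 = 5872.56.
Real GDP 2017 = 10749.13 / 1.232 = 8724.94.
Real growth = 8724.94 / 5872.56 − 1 = 0.4857.

48.57%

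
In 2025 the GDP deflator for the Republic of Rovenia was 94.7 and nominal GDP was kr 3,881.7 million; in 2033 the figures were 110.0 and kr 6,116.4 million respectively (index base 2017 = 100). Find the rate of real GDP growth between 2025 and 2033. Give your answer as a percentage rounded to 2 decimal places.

35.65%

Deflate each year: 2025 → 3881.7/0.947 = 4098.94; 2033 → 6116.4/1.100 = 5560.36.
So real GDP changed by 5560.36/4098.94 − 1 = 0.3565, i.e. 35.65%.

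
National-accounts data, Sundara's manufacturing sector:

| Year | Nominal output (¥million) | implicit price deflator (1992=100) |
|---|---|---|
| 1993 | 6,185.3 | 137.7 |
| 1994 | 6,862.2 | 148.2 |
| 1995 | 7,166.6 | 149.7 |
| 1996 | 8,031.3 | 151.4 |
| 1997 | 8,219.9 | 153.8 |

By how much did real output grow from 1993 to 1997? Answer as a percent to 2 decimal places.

Real output 1993 = 6185.3/1.377 = 4491.87.
Real output 1997 = 8219.9/1.538 = 5344.54.
Change = 5344.54/4491.87 − 1 = 0.1898.

18.98%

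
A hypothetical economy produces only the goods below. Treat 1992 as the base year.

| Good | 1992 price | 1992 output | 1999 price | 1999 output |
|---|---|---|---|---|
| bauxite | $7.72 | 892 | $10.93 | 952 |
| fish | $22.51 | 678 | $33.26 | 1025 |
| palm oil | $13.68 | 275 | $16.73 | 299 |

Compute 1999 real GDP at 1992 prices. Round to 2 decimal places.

Real GDP 1999 = Σ (p_1992 × q_1999) = 7.72·952 + 22.51·1025 + 13.68·299 = 34512.51.

$34512.51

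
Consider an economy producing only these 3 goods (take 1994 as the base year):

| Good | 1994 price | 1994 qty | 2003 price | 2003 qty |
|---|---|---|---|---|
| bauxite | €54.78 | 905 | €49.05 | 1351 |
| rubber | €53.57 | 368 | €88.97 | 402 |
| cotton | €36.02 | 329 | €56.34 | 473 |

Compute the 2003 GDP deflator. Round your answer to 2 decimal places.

Nominal GDP 2003 = 49.05·1351 + 88.97·402 + 56.34·473 = 128681.31.
Real GDP 2003 (at 1994 prices) = 54.78·1351 + 53.57·402 + 36.02·473 = 112580.38.
Deflator = Nominal/Real × 100 = 128681.31/112580.38 × 100 = 114.302.

114.30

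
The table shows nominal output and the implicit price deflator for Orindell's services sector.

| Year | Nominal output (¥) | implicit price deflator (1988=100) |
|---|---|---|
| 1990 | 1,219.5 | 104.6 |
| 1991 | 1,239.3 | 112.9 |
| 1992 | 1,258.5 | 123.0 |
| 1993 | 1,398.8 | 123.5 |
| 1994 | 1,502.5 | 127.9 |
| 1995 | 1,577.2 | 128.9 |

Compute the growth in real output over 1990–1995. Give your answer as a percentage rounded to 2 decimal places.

4.95%

Real output 1990 = 1219.5/1.046 = 1165.87.
Real output 1995 = 1577.2/1.289 = 1223.58.
Change = 1223.58/1165.87 − 1 = 0.0495.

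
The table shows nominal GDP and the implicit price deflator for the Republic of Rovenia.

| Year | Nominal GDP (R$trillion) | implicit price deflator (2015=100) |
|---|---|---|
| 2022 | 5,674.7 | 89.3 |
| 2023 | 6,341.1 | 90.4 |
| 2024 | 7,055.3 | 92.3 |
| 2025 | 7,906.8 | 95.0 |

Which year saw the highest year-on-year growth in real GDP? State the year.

2023: real = 6341.1/0.904 = 7014.49; growth vs 2022 (6354.65) = 10.38%.
2024: real = 7055.3/0.923 = 7643.88; growth vs 2023 (7014.49) = 8.97%.
2025: real = 7906.8/0.950 = 8322.95; growth vs 2024 (7643.88) = 8.88%.

2023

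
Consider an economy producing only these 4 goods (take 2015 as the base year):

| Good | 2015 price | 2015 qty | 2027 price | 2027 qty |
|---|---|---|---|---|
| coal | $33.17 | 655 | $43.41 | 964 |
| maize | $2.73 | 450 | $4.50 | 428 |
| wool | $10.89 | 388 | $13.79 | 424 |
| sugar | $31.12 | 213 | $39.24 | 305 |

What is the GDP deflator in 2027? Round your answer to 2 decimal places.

130.34

Nominal GDP 2027 = 43.41·964 + 4.50·428 + 13.79·424 + 39.24·305 = 61588.40.
Real GDP 2027 (at 2015 prices) = 33.17·964 + 2.73·428 + 10.89·424 + 31.12·305 = 47253.28.
Deflator = Nominal/Real × 100 = 61588.40/47253.28 × 100 = 130.337.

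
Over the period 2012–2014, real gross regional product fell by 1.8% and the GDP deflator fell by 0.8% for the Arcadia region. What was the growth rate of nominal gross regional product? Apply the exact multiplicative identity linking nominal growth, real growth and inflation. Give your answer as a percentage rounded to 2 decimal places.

(1 + g_nom) = (1 + g_real)(1 + π) = 0.9820 × 0.9920 = 0.97414.

-2.59%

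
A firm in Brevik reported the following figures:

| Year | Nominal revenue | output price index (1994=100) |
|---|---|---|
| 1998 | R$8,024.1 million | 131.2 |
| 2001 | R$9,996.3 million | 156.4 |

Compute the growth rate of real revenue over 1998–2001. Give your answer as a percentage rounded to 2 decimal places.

Real revenue 1998 = 8024.1 / 1.312 = 6115.93.
Real revenue 2001 = 9996.3 / 1.564 = 6391.50.
Real growth = 6391.50 / 6115.93 − 1 = 0.0451.

4.51%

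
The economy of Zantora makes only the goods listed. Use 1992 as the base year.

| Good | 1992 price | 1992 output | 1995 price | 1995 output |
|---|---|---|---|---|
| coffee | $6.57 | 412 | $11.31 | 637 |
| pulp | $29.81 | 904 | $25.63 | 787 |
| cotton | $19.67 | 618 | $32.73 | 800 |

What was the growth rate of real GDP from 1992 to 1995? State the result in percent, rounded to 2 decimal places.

3.76%

Real GDP 1992 = Nominal GDP 1992 = 6.57·412 + 29.81·904 + 19.67·618 = 41811.14.
Real GDP 1995 (at 1992 prices) = 6.57·637 + 29.81·787 + 19.67·800 = 43381.56.
Real growth = 43381.56/41811.14 − 1 = 0.0376.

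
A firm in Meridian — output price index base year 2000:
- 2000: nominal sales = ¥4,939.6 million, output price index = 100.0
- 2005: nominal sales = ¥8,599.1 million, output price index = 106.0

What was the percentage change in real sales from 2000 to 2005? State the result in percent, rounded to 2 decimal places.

Real sales 2000 = 4939.6 / 1.000 = 4939.60.
Real sales 2005 = 8599.1 / 1.060 = 8112.36.
Real growth = 8112.36 / 4939.60 − 1 = 0.6423.

64.23%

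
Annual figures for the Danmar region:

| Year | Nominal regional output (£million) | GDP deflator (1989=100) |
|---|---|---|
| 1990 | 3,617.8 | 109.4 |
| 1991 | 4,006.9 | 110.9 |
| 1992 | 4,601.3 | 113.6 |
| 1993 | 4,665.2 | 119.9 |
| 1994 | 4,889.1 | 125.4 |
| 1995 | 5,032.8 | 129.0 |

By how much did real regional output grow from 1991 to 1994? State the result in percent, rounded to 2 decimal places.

7.91%

Real regional output 1991 = 4006.9/1.109 = 3613.07.
Real regional output 1994 = 4889.1/1.254 = 3898.80.
Change = 3898.80/3613.07 − 1 = 0.0791.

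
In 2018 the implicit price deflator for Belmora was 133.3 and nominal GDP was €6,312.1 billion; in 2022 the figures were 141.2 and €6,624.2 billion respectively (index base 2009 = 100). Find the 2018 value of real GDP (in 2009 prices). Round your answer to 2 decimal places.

€4,735.26 billion

Real GDP = Nominal / (implicit price deflator/100) = 6312.1 / 1.333 = 4735.26.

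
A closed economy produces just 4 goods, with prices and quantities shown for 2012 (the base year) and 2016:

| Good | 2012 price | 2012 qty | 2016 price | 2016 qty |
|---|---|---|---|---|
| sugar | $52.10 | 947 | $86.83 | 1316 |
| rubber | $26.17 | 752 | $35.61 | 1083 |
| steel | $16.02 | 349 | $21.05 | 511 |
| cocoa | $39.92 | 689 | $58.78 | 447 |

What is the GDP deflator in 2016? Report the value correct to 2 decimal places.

154.44

Nominal GDP 2016 = 86.83·1316 + 35.61·1083 + 21.05·511 + 58.78·447 = 189865.12.
Real GDP 2016 (at 2012 prices) = 52.10·1316 + 26.17·1083 + 16.02·511 + 39.92·447 = 122936.17.
Deflator = Nominal/Real × 100 = 189865.12/122936.17 × 100 = 154.442.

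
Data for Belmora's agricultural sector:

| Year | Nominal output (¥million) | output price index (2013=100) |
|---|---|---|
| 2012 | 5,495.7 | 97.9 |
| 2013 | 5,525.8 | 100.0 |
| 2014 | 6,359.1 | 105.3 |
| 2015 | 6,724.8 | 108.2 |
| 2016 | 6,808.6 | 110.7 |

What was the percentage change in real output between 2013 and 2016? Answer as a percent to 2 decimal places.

11.31%

Real output 2013 = 5525.8/1.000 = 5525.80.
Real output 2016 = 6808.6/1.107 = 6150.50.
Change = 6150.50/5525.80 − 1 = 0.1131.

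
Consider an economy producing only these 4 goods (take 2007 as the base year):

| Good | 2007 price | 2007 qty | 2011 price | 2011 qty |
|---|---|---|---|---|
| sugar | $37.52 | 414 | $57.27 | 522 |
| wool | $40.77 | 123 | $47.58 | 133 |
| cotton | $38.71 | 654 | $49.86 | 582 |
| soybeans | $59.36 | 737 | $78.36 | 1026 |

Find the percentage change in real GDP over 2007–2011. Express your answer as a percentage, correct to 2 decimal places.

Real GDP 2007 = Nominal GDP 2007 = 37.52·414 + 40.77·123 + 38.71·654 + 59.36·737 = 89612.65.
Real GDP 2011 (at 2007 prices) = 37.52·522 + 40.77·133 + 38.71·582 + 59.36·1026 = 108440.43.
Real growth = 108440.43/89612.65 − 1 = 0.2101.

21.01%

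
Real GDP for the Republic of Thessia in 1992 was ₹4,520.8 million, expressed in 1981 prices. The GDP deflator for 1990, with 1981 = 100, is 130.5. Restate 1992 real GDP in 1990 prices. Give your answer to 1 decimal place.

₹5,899.6 million

Real GDP in 1990 prices = Real GDP in 1981 prices × (P_1990/P_1981) = 4520.8 × 1.305 = 5899.64.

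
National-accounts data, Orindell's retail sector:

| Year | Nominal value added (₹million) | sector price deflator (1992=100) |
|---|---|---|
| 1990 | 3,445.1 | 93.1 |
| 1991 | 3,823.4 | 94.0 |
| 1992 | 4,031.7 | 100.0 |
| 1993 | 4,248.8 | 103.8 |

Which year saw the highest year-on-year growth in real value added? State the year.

1991

1991: real = 3823.4/0.940 = 4067.45; growth vs 1990 (3700.43) = 9.92%.
1992: real = 4031.7/1.000 = 4031.70; growth vs 1991 (4067.45) = -0.88%.
1993: real = 4248.8/1.038 = 4093.26; growth vs 1992 (4031.70) = 1.53%.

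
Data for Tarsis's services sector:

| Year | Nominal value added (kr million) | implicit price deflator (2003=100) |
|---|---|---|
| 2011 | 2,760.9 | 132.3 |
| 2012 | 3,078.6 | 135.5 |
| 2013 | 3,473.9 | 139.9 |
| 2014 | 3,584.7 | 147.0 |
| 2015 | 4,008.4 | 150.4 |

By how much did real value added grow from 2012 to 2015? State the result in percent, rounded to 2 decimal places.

Real value added 2012 = 3078.6/1.355 = 2272.03.
Real value added 2015 = 4008.4/1.504 = 2665.16.
Change = 2665.16/2272.03 − 1 = 0.1730.

17.30%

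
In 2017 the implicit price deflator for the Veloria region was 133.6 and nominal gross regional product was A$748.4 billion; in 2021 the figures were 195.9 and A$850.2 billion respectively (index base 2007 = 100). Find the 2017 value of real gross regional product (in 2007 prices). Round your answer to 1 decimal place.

Real gross regional product = Nominal / (implicit price deflator/100) = 748.4 / 1.336 = 560.18.

A$560.2 billion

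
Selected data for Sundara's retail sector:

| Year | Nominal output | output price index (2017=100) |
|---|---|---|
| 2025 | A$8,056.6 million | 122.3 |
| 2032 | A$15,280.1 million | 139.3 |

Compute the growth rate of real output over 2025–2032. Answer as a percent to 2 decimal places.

Real output 2025 = 8056.6 / 1.223 = 6587.57.
Real output 2032 = 15280.1 / 1.393 = 10969.20.
Real growth = 10969.20 / 6587.57 − 1 = 0.6651.

66.51%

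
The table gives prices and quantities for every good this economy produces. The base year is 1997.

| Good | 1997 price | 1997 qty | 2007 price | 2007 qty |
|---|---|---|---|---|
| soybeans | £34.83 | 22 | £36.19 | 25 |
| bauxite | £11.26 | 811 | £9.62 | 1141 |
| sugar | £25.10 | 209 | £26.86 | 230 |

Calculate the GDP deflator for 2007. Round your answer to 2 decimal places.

92.65

Nominal GDP 2007 = 36.19·25 + 9.62·1141 + 26.86·230 = 18058.97.
Real GDP 2007 (at 1997 prices) = 34.83·25 + 11.26·1141 + 25.10·230 = 19491.41.
Deflator = Nominal/Real × 100 = 18058.97/19491.41 × 100 = 92.651.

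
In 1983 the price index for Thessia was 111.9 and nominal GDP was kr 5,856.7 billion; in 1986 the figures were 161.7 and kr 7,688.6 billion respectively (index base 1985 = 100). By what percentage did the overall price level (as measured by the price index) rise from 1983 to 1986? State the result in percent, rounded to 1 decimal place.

44.5%

Price-level change = 161.7 / 111.9 − 1 = 0.4450.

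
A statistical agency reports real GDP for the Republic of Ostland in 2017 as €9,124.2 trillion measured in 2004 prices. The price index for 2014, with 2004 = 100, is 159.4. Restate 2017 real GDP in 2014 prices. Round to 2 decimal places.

Real GDP in 2014 prices = Real GDP in 2004 prices × (P_2014/P_2004) = 9124.2 × 1.594 = 14543.97.

€14,543.97 trillion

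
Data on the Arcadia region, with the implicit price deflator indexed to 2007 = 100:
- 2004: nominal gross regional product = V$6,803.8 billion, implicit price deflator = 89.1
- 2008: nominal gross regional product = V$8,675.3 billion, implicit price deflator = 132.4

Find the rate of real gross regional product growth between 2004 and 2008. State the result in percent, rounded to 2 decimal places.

Deflate each year: 2004 → 6803.8/0.891 = 7636.14; 2008 → 8675.3/1.324 = 6552.34.
So real gross regional product changed by 6552.34/7636.14 − 1 = -0.1419, i.e. -14.19%.

-14.19%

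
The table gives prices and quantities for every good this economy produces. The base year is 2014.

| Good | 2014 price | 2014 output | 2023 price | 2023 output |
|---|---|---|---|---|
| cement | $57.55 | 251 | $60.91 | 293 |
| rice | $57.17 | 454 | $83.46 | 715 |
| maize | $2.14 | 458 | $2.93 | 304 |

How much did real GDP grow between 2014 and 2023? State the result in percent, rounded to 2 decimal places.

Real GDP 2014 = Nominal GDP 2014 = 57.55·251 + 57.17·454 + 2.14·458 = 41380.35.
Real GDP 2023 (at 2014 prices) = 57.55·293 + 57.17·715 + 2.14·304 = 58389.26.
Real growth = 58389.26/41380.35 − 1 = 0.4110.

41.10%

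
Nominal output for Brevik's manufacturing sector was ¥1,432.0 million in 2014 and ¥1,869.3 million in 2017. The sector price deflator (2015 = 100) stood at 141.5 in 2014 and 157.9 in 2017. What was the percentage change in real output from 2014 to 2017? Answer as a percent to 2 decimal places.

Real output 2014 = 1432.0 / 1.415 = 1012.01.
Real output 2017 = 1869.3 / 1.579 = 1183.85.
Real growth = 1183.85 / 1012.01 − 1 = 0.1698.

16.98%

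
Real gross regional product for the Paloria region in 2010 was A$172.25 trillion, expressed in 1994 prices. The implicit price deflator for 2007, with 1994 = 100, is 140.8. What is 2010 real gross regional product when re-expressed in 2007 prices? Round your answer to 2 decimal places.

Real gross regional product in 2007 prices = Real gross regional product in 1994 prices × (P_2007/P_1994) = 172.25 × 1.408 = 242.53.

A$242.53 trillion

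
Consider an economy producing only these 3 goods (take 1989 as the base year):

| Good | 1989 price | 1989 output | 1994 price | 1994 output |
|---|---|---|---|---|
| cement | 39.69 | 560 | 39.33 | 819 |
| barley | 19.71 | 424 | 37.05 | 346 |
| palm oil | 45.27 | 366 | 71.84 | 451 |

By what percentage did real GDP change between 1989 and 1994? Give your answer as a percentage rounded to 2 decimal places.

26.70%

Real GDP 1989 = Nominal GDP 1989 = 39.69·560 + 19.71·424 + 45.27·366 = 47152.26.
Real GDP 1994 (at 1989 prices) = 39.69·819 + 19.71·346 + 45.27·451 = 59742.54.
Real growth = 59742.54/47152.26 − 1 = 0.2670.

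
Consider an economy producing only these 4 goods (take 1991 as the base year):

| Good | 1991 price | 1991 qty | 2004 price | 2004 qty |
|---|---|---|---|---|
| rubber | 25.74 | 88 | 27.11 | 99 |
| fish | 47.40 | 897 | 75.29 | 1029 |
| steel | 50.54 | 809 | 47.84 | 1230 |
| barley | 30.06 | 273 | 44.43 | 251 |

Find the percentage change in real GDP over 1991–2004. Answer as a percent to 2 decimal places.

Real GDP 1991 = Nominal GDP 1991 = 25.74·88 + 47.40·897 + 50.54·809 + 30.06·273 = 93876.16.
Real GDP 2004 (at 1991 prices) = 25.74·99 + 47.40·1029 + 50.54·1230 + 30.06·251 = 121032.12.
Real growth = 121032.12/93876.16 − 1 = 0.2893.

28.93%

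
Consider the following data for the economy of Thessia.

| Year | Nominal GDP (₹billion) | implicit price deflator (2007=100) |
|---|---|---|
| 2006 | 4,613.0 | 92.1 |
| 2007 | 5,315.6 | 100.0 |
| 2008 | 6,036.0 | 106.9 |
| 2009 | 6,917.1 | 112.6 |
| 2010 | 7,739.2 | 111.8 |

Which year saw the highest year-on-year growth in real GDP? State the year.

2010

2007: real = 5315.6/1.000 = 5315.60; growth vs 2006 (5008.69) = 6.13%.
2008: real = 6036.0/1.069 = 5646.40; growth vs 2007 (5315.60) = 6.22%.
2009: real = 6917.1/1.126 = 6143.07; growth vs 2008 (5646.40) = 8.80%.
2010: real = 7739.2/1.118 = 6922.36; growth vs 2009 (6143.07) = 12.69%.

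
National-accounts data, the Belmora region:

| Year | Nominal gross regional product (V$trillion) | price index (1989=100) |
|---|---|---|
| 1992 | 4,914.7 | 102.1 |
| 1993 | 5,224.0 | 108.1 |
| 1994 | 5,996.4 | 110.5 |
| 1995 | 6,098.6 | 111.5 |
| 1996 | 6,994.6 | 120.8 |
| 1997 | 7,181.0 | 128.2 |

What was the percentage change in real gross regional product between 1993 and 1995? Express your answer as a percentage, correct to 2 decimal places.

13.18%

Real gross regional product 1993 = 5224.0/1.081 = 4832.56.
Real gross regional product 1995 = 6098.6/1.115 = 5469.60.
Change = 5469.60/4832.56 − 1 = 0.1318.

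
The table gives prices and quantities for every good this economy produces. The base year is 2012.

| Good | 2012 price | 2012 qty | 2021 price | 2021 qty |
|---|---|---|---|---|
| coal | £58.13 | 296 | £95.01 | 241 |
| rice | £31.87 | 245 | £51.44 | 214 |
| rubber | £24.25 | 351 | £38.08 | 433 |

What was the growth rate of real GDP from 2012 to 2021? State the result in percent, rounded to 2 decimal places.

Real GDP 2012 = Nominal GDP 2012 = 58.13·296 + 31.87·245 + 24.25·351 = 33526.38.
Real GDP 2021 (at 2012 prices) = 58.13·241 + 31.87·214 + 24.25·433 = 31329.76.
Real growth = 31329.76/33526.38 − 1 = -0.0655.

-6.55%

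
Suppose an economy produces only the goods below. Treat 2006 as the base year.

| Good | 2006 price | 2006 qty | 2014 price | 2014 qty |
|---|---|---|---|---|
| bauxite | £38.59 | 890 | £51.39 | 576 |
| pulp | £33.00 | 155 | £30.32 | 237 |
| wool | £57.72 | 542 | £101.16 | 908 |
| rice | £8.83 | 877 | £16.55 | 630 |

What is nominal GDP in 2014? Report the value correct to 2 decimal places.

£139066.26

Nominal GDP 2014 = Σ (p_2014 × q_2014) = 51.39·576 + 30.32·237 + 101.16·908 + 16.55·630 = 139066.26.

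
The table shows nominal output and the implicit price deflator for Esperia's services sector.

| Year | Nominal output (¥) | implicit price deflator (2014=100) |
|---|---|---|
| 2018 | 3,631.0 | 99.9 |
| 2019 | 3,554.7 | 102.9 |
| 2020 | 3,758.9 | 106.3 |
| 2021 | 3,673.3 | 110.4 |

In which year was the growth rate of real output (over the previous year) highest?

2020

2019: real = 3554.7/1.029 = 3454.52; growth vs 2018 (3634.63) = -4.96%.
2020: real = 3758.9/1.063 = 3536.12; growth vs 2019 (3454.52) = 2.36%.
2021: real = 3673.3/1.104 = 3327.26; growth vs 2020 (3536.12) = -5.91%.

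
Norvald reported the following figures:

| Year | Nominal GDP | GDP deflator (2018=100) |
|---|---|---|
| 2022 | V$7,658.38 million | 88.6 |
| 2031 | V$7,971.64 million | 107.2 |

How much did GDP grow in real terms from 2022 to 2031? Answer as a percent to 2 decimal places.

-13.97%

Deflate each year: 2022 → 7658.38/0.886 = 8643.77; 2031 → 7971.64/1.072 = 7436.23.
So real GDP changed by 7436.23/8643.77 − 1 = -0.1397, i.e. -13.97%.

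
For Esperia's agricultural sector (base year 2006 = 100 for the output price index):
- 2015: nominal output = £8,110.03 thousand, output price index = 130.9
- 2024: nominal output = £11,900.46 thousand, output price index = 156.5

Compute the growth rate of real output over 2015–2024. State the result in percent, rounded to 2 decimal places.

22.73%

Real output 2015 = 8110.03 / 1.309 = 6195.59.
Real output 2024 = 11900.46 / 1.565 = 7604.13.
Real growth = 7604.13 / 6195.59 − 1 = 0.2273.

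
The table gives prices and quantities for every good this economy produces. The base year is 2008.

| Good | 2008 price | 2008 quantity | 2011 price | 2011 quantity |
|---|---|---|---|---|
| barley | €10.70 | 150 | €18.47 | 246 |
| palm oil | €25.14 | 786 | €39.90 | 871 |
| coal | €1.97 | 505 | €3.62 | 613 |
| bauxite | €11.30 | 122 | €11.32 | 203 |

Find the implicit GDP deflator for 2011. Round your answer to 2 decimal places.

Nominal GDP 2011 = 18.47·246 + 39.90·871 + 3.62·613 + 11.32·203 = 43813.54.
Real GDP 2011 (at 2008 prices) = 10.70·246 + 25.14·871 + 1.97·613 + 11.30·203 = 28030.65.
Deflator = Nominal/Real × 100 = 43813.54/28030.65 × 100 = 156.306.

156.31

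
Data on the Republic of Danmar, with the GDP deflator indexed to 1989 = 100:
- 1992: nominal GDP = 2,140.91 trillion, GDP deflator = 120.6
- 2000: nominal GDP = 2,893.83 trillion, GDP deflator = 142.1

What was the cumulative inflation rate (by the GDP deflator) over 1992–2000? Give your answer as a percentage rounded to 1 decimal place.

Price-level change = 142.1 / 120.6 − 1 = 0.1783.

17.8%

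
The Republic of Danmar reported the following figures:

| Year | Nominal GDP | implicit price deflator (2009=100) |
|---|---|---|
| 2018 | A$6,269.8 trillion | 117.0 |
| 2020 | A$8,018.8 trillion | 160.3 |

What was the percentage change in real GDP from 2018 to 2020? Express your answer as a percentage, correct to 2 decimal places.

Deflate each year: 2018 → 6269.8/1.170 = 5358.80; 2020 → 8018.8/1.603 = 5002.37.
So real GDP changed by 5002.37/5358.80 − 1 = -0.0665, i.e. -6.65%.

-6.65%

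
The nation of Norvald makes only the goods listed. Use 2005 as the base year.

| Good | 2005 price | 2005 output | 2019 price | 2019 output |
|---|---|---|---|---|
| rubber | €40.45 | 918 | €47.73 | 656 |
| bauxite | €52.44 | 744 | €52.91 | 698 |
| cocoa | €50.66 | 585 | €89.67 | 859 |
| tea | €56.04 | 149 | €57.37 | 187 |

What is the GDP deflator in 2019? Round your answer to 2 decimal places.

Nominal GDP 2019 = 47.73·656 + 52.91·698 + 89.67·859 + 57.37·187 = 155996.78.
Real GDP 2019 (at 2005 prices) = 40.45·656 + 52.44·698 + 50.66·859 + 56.04·187 = 117134.74.
Deflator = Nominal/Real × 100 = 155996.78/117134.74 × 100 = 133.177.

133.18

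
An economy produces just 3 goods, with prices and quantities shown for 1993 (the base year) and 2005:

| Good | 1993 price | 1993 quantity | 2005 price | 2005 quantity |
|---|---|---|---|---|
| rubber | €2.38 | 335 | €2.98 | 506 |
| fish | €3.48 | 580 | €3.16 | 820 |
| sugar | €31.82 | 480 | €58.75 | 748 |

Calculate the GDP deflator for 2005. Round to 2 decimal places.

172.45

Nominal GDP 2005 = 2.98·506 + 3.16·820 + 58.75·748 = 48044.08.
Real GDP 2005 (at 1993 prices) = 2.38·506 + 3.48·820 + 31.82·748 = 27859.24.
Deflator = Nominal/Real × 100 = 48044.08/27859.24 × 100 = 172.453.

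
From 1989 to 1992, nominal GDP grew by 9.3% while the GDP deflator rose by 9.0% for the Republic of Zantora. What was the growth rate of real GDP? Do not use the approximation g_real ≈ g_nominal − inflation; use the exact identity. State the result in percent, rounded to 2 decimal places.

(1 + g_nom) = (1 + g_real)(1 + π), so g_real = 1.0930 / 1.0900 − 1 = 0.00275.

0.28%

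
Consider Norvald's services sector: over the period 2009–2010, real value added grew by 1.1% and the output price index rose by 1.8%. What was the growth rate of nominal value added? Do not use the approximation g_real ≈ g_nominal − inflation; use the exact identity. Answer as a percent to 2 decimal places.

(1 + g_nom) = (1 + g_real)(1 + π) = 1.0110 × 1.0180 = 1.02920.

2.92%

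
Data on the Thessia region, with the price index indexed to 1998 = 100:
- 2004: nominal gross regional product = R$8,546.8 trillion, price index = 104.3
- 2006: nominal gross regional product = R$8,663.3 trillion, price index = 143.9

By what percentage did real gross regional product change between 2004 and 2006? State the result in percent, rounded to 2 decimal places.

-26.53%

Real gross regional product 2004 = 8546.8 / 1.043 = 8194.44.
Real gross regional product 2006 = 8663.3 / 1.439 = 6020.36.
Real growth = 6020.36 / 8194.44 − 1 = -0.2653.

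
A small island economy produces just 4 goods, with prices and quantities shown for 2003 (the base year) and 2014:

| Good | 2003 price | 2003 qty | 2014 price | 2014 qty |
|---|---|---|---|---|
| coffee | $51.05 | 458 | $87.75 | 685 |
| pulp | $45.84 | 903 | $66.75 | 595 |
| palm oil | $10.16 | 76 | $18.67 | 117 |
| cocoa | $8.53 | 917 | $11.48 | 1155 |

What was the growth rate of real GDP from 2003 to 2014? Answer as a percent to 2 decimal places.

-0.11%

Real GDP 2003 = Nominal GDP 2003 = 51.05·458 + 45.84·903 + 10.16·76 + 8.53·917 = 73368.59.
Real GDP 2014 (at 2003 prices) = 51.05·685 + 45.84·595 + 10.16·117 + 8.53·1155 = 73284.92.
Real growth = 73284.92/73368.59 − 1 = -0.0011.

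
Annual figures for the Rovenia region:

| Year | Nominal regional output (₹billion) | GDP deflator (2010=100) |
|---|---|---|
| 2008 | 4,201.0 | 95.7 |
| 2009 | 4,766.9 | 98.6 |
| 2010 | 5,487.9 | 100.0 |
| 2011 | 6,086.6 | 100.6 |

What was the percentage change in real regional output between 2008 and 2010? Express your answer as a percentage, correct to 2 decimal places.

Real regional output 2008 = 4201.0/0.957 = 4389.76.
Real regional output 2010 = 5487.9/1.000 = 5487.90.
Change = 5487.90/4389.76 − 1 = 0.2502.

25.02%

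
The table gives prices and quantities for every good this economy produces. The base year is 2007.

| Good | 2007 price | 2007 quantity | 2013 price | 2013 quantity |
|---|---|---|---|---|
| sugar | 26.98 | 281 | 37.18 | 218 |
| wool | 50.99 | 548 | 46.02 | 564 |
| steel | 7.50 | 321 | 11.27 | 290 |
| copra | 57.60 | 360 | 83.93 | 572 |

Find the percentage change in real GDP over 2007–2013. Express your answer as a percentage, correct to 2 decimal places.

18.91%

Real GDP 2007 = Nominal GDP 2007 = 26.98·281 + 50.99·548 + 7.50·321 + 57.60·360 = 58667.40.
Real GDP 2013 (at 2007 prices) = 26.98·218 + 50.99·564 + 7.50·290 + 57.60·572 = 69762.20.
Real growth = 69762.20/58667.40 − 1 = 0.1891.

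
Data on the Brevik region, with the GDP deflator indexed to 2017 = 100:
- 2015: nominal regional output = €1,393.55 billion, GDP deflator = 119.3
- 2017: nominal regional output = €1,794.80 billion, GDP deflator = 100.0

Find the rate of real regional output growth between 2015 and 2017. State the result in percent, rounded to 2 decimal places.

53.65%

Real regional output 2015 = 1393.55 / 1.193 = 1168.11.
Real regional output 2017 = 1794.80 / 1.000 = 1794.80.
Real growth = 1794.80 / 1168.11 − 1 = 0.5365.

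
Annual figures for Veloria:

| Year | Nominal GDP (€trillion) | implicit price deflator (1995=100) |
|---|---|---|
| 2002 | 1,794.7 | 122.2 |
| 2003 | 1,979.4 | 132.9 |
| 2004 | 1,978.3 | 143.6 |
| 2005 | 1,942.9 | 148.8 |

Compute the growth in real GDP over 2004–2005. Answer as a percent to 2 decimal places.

Real GDP 2004 = 1978.3/1.436 = 1377.65.
Real GDP 2005 = 1942.9/1.488 = 1305.71.
Change = 1305.71/1377.65 − 1 = -0.0522.

-5.22%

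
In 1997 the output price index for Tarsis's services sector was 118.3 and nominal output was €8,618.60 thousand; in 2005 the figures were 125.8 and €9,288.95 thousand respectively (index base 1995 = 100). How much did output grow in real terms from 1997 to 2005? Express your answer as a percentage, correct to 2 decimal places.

1.35%

Deflate each year: 1997 → 8618.60/1.183 = 7285.38; 2005 → 9288.95/1.258 = 7383.90.
So real output changed by 7383.90/7285.38 − 1 = 0.0135, i.e. 1.35%.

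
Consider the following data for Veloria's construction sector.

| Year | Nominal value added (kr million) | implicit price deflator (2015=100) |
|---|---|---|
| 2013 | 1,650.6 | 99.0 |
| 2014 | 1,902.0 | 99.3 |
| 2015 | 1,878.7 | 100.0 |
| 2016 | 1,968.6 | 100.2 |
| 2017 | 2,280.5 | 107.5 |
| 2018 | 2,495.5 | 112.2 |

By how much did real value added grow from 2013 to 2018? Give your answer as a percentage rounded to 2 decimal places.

Real value added 2013 = 1650.6/0.990 = 1667.27.
Real value added 2018 = 2495.5/1.122 = 2224.15.
Change = 2224.15/1667.27 − 1 = 0.3340.

33.40%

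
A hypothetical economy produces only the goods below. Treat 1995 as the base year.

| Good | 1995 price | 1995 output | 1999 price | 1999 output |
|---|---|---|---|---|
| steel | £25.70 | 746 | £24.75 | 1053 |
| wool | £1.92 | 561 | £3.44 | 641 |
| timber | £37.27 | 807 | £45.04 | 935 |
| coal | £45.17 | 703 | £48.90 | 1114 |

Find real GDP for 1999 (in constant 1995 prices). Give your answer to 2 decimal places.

£113459.65

Real GDP 1999 = Σ (p_1995 × q_1999) = 25.70·1053 + 1.92·641 + 37.27·935 + 45.17·1114 = 113459.65.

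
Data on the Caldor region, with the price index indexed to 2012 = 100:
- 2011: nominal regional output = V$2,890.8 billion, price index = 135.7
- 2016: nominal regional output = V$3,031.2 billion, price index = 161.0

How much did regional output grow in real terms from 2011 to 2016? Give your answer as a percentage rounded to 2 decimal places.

Real regional output 2011 = 2890.8 / 1.357 = 2130.29.
Real regional output 2016 = 3031.2 / 1.610 = 1882.73.
Real growth = 1882.73 / 2130.29 − 1 = -0.1162.

-11.62%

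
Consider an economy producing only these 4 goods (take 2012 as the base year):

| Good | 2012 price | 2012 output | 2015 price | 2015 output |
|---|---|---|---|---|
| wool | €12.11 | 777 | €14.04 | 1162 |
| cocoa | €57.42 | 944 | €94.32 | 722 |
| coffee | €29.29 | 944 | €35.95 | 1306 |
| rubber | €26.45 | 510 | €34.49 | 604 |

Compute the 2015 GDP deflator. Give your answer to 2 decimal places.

138.67

Nominal GDP 2015 = 14.04·1162 + 94.32·722 + 35.95·1306 + 34.49·604 = 152196.18.
Real GDP 2015 (at 2012 prices) = 12.11·1162 + 57.42·722 + 29.29·1306 + 26.45·604 = 109757.60.
Deflator = Nominal/Real × 100 = 152196.18/109757.60 × 100 = 138.666.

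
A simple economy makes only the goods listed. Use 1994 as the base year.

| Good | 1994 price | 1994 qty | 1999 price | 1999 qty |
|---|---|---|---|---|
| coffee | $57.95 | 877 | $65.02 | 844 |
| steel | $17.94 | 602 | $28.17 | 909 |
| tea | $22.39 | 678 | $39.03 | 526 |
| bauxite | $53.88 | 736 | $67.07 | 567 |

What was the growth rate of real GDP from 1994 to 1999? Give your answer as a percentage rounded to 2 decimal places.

-7.65%

Real GDP 1994 = Nominal GDP 1994 = 57.95·877 + 17.94·602 + 22.39·678 + 53.88·736 = 116458.13.
Real GDP 1999 (at 1994 prices) = 57.95·844 + 17.94·909 + 22.39·526 + 53.88·567 = 107544.36.
Real growth = 107544.36/116458.13 − 1 = -0.0765.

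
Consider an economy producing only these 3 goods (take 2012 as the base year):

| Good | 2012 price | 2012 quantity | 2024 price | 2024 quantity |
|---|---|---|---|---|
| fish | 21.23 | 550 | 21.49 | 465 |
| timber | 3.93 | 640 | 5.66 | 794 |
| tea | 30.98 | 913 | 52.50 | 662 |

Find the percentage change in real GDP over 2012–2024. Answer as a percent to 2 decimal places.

-21.13%

Real GDP 2012 = Nominal GDP 2012 = 21.23·550 + 3.93·640 + 30.98·913 = 42476.44.
Real GDP 2024 (at 2012 prices) = 21.23·465 + 3.93·794 + 30.98·662 = 33501.13.
Real growth = 33501.13/42476.44 − 1 = -0.2113.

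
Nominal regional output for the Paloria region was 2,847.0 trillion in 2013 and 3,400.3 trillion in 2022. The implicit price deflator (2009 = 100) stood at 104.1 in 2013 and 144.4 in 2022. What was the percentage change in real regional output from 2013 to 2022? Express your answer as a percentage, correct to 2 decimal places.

-13.90%

Deflate each year: 2013 → 2847.0/1.041 = 2734.87; 2022 → 3400.3/1.444 = 2354.78.
So real regional output changed by 2354.78/2734.87 − 1 = -0.1390, i.e. -13.90%.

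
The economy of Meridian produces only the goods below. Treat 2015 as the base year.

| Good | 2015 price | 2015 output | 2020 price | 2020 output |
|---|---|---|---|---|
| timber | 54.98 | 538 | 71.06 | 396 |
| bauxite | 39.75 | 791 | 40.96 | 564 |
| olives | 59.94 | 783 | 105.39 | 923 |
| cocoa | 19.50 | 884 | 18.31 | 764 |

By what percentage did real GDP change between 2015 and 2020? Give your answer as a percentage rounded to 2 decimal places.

-8.61%

Real GDP 2015 = Nominal GDP 2015 = 54.98·538 + 39.75·791 + 59.94·783 + 19.50·884 = 125192.51.
Real GDP 2020 (at 2015 prices) = 54.98·396 + 39.75·564 + 59.94·923 + 19.50·764 = 114413.70.
Real growth = 114413.70/125192.51 − 1 = -0.0861.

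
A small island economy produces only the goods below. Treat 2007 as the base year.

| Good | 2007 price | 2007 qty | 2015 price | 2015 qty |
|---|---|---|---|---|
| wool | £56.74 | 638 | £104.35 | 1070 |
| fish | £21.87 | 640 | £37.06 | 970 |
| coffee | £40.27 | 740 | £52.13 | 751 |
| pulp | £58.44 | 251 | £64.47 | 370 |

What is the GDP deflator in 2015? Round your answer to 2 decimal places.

Nominal GDP 2015 = 104.35·1070 + 37.06·970 + 52.13·751 + 64.47·370 = 210606.23.
Real GDP 2015 (at 2007 prices) = 56.74·1070 + 21.87·970 + 40.27·751 + 58.44·370 = 133791.27.
Deflator = Nominal/Real × 100 = 210606.23/133791.27 × 100 = 157.414.

157.41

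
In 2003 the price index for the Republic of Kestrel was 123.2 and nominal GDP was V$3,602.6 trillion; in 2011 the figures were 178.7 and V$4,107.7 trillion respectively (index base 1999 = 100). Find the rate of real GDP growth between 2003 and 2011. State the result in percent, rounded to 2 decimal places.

Real GDP 2003 = 3602.6 / 1.232 = 2924.19.
Real GDP 2011 = 4107.7 / 1.787 = 2298.66.
Real growth = 2298.66 / 2924.19 − 1 = -0.2139.

-21.39%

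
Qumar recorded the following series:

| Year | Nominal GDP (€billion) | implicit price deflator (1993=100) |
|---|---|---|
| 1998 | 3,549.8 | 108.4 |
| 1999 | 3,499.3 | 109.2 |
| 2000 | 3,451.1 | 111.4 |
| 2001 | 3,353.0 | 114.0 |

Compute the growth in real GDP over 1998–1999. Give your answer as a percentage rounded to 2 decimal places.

Real GDP 1998 = 3549.8/1.084 = 3274.72.
Real GDP 1999 = 3499.3/1.092 = 3204.49.
Change = 3204.49/3274.72 − 1 = -0.0214.

-2.14%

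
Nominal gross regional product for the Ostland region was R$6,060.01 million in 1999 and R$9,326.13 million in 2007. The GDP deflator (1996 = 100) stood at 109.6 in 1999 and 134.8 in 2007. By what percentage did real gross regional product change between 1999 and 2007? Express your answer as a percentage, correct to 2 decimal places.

25.13%

Deflate each year: 1999 → 6060.01/1.096 = 5529.21; 2007 → 9326.13/1.348 = 6918.49.
So real gross regional product changed by 6918.49/5529.21 − 1 = 0.2513, i.e. 25.13%.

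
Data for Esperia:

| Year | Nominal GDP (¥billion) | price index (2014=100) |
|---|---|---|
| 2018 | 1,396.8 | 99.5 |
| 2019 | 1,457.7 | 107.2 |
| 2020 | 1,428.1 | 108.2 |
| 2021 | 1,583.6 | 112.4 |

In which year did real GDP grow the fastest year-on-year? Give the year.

2021

2019: real = 1457.7/1.072 = 1359.79; growth vs 2018 (1403.82) = -3.14%.
2020: real = 1428.1/1.082 = 1319.87; growth vs 2019 (1359.79) = -2.94%.
2021: real = 1583.6/1.124 = 1408.90; growth vs 2020 (1319.87) = 6.75%.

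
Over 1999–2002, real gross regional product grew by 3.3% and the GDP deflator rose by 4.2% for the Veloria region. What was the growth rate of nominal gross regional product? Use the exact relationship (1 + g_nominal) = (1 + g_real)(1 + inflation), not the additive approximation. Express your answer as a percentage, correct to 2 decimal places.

7.64%

(1 + g_nom) = (1 + g_real)(1 + π) = 1.0330 × 1.0420 = 1.07639.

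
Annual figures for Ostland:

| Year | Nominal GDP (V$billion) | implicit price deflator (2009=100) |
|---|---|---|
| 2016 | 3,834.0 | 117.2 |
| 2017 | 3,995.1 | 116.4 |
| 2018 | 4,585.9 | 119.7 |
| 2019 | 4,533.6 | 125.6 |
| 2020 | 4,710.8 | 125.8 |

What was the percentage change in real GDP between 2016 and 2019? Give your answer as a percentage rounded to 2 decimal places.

10.34%

Real GDP 2016 = 3834.0/1.172 = 3271.33.
Real GDP 2019 = 4533.6/1.256 = 3609.55.
Change = 3609.55/3271.33 − 1 = 0.1034.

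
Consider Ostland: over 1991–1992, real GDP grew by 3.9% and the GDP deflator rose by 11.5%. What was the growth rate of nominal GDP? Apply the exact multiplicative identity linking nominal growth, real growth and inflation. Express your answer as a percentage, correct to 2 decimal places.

15.85%

(1 + g_nom) = (1 + g_real)(1 + π) = 1.0390 × 1.1150 = 1.15849.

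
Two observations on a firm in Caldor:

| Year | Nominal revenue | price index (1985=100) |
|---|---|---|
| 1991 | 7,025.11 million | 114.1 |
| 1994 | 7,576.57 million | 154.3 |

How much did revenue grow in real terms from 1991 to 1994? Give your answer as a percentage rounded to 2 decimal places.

Real revenue 1991 = 7025.11 / 1.141 = 6156.98.
Real revenue 1994 = 7576.57 / 1.543 = 4910.29.
Real growth = 4910.29 / 6156.98 − 1 = -0.2025.

-20.25%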